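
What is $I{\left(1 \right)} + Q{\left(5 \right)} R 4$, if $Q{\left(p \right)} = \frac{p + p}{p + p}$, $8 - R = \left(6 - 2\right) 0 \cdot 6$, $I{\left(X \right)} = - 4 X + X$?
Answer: $29$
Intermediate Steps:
$I{\left(X \right)} = - 3 X$
$R = 8$ ($R = 8 - \left(6 - 2\right) 0 \cdot 6 = 8 - 4 \cdot 0 \cdot 6 = 8 - 0 \cdot 6 = 8 - 0 = 8 + 0 = 8$)
$Q{\left(p \right)} = 1$ ($Q{\left(p \right)} = \frac{2 p}{2 p} = 2 p \frac{1}{2 p} = 1$)
$I{\left(1 \right)} + Q{\left(5 \right)} R 4 = \left(-3\right) 1 + 1 \cdot 8 \cdot 4 = -3 + 1 \cdot 32 = -3 + 32 = 29$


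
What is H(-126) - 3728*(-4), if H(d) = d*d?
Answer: 30788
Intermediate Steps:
H(d) = d**2
H(-126) - 3728*(-4) = (-126)**2 - 3728*(-4) = 15876 - 1*(-14912) = 15876 + 14912 = 30788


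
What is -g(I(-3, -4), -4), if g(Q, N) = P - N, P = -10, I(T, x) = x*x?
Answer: 6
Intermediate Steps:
I(T, x) = x²
g(Q, N) = -10 - N
-g(I(-3, -4), -4) = -(-10 - 1*(-4)) = -(-10 + 4) = -(-6) = -1*(-6) = 6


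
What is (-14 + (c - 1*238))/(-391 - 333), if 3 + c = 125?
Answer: 65/362 ≈ 0.17956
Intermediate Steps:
c = 122 (c = -3 + 125 = 122)
(-14 + (c - 1*238))/(-391 - 333) = (-14 + (122 - 1*238))/(-391 - 333) = (-14 + (122 - 238))/(-724) = (-14 - 116)*(-1/724) = -130*(-1/724) = 65/362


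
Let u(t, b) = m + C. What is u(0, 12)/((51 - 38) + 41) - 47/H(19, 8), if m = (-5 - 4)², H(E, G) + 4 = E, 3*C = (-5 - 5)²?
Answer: -823/810 ≈ -1.0160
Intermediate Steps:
C = 100/3 (C = (-5 - 5)²/3 = (⅓)*(-10)² = (⅓)*100 = 100/3 ≈ 33.333)
H(E, G) = -4 + E
m = 81 (m = (-9)² = 81)
u(t, b) = 343/3 (u(t, b) = 81 + 100/3 = 343/3)
u(0, 12)/((51 - 38) + 41) - 47/H(19, 8) = 343/(3*((51 - 38) + 41)) - 47/(-4 + 19) = 343/(3*(13 + 41)) - 47/15 = (343/3)/54 - 47*1/15 = (343/3)*(1/54) - 47/15 = 343/162 - 47/15 = -823/810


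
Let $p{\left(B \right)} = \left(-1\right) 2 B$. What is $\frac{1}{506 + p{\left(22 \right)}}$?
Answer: $\frac{1}{462} \approx 0.0021645$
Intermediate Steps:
$p{\left(B \right)} = - 2 B$
$\frac{1}{506 + p{\left(22 \right)}} = \frac{1}{506 - 44} = \frac{1}{462}$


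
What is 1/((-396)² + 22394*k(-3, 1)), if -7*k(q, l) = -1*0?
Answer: 1/156816 ≈ 6.3769e-6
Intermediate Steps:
k(q, l) = 0 (k(q, l) = -(-1)*0/7 = -⅐*0 = 0)
1/((-396)² + 22394*k(-3, 1)) = 1/((-396)² + 22394*0) = 1/(156816 + 0) = 1/156816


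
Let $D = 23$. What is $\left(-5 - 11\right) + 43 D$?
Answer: $973$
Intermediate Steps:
$\left(-5 - 11\right) + 43 D = \left(-5 - 11\right) + 43 \cdot 23 = -16 + 989 = 973$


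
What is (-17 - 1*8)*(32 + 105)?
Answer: -3425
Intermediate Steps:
(-17 - 1*8)*(32 + 105) = (-17 - 8)*137 = -25*137 = -3425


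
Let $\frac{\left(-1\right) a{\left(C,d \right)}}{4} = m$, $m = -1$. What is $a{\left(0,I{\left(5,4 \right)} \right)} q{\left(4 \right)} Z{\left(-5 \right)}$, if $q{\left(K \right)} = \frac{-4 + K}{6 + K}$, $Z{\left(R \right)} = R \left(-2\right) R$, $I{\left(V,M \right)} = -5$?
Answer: $0$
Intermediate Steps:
$Z{\left(R \right)} = - 2 R^{2}$ ($Z{\left(R \right)} = - 2 R R = - 2 R^{2}$)
$a{\left(C,d \right)} = 4$ ($a{\left(C,d \right)} = \left(-4\right) \left(-1\right) = 4$)
$q{\left(K \right)} = \frac{-4 + K}{6 + K}$
$a{\left(0,I{\left(5,4 \right)} \right)} q{\left(4 \right)} Z{\left(-5 \right)} = 4 \frac{-4 + 4}{6 + 4} \left(- 2 \left(-5\right)^{2}\right) = 4 \cdot \frac{1}{10} \cdot 0 \left(\left(-2\right) 25\right) = 4 \cdot \frac{1}{10} \cdot 0 \left(-50\right) = 4 \cdot 0 \left(-50\right) = 0 \left(-50\right) = 0$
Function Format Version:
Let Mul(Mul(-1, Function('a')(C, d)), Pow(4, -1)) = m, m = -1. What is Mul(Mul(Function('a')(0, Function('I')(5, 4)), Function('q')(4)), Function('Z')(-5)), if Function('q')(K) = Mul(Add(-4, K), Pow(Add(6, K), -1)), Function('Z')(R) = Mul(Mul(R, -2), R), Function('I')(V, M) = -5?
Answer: 0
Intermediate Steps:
Function('Z')(R) = Mul(-2, Pow(R, 2)) (Function('Z')(R) = Mul(Mul(-2, R), R) = Mul(-2, Pow(R, 2)))
Function('a')(C, d) = 4 (Function('a')(C, d) = Mul(-4, -1) = 4)
Function('q')(K) = Mul(Pow(Add(6, K), -1), Add(-4, K))
Mul(Mul(Function('a')(0, Function('I')(5, 4)), Function('q')(4)), Function('Z')(-5)) = Mul(Mul(4, Mul(Pow(Add(6, 4), -1), Add(-4, 4))), Mul(-2, Pow(-5, 2))) = Mul(Mul(4, Mul(Pow(10, -1), 0)), Mul(-2, 25)) = Mul(Mul(4, Mul(Rational(1, 10), 0)), -50) = Mul(Mul(4, 0), -50) = Mul(0, -50) = 0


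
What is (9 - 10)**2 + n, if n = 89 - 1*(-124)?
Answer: 214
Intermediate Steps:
n = 213 (n = 89 + 124 = 213)
(9 - 10)**2 + n = (9 - 10)**2 + 213 = (-1)**2 + 213 = 1 + 213 = 214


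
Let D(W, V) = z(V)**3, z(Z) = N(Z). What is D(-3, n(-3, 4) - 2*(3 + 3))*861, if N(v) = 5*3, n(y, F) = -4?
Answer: 2905875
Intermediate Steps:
N(v) = 15
z(Z) = 15
D(W, V) = 3375 (D(W, V) = 15**3 = 3375)
D(-3, n(-3, 4) - 2*(3 + 3))*861 = 3375*861 = 2905875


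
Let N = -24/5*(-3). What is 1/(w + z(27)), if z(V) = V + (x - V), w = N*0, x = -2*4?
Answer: -⅛ ≈ -0.12500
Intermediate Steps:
N = 72/5 (N = -24/5*(-3) = 72/5 ≈ 14.400)
x = -8
w = 0 (w = (72/5)*0 = 0)
z(V) = -8 (z(V) = V + (-8 - V) = -8)
1/(w + z(27)) = 1/(0 - 8) = 1/(-8) = -⅛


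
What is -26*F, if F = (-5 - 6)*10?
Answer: 2860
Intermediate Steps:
F = -110 (F = -11*10 = -110)
-26*F = -26*(-110) = 2860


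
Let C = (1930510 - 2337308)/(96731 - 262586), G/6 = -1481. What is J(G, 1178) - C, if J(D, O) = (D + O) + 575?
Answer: -1183450513/165855 ≈ -7135.5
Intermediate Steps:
G = -8886 (G = 6*(-1481) = -8886)
J(D, O) = 575 + D + O
C = 406798/165855 (C = -406798/(-165855) = -406798*(-1/165855) = 406798/165855 ≈ 2.4527)
J(G, 1178) - C = (575 - 8886 + 1178) - 1*406798/165855 = -7133 - 406798/165855 = -1183450513/165855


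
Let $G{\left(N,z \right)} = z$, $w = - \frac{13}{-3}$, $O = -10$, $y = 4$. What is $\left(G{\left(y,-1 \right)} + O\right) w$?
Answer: $- \frac{143}{3} \approx -47.667$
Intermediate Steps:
$w = \frac{13}{3}$ ($w = \left(-13\right) \left(- \frac{1}{3}\right) = \frac{13}{3} \approx 4.3333$)
$\left(G{\left(y,-1 \right)} + O\right) w = \left(-1 - 10\right) \frac{13}{3} = \left(-11\right) \frac{13}{3} = - \frac{143}{3}$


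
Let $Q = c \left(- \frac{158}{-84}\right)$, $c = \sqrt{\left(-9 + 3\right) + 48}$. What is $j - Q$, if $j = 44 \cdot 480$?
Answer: $21120 - \frac{79 \sqrt{42}}{42} \approx 21108.0$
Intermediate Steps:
$j = 21120$
$c = \sqrt{42}$ ($c = \sqrt{-6 + 48} = \sqrt{42} \approx 6.4807$)
$Q = \frac{79 \sqrt{42}}{42}$ ($Q = \sqrt{42} \left(- \frac{158}{-84}\right) = \sqrt{42} \left(\left(-158\right) \left(- \frac{1}{84}\right)\right) = \sqrt{42} \cdot \frac{79}{42} = \frac{79 \sqrt{42}}{42} \approx 12.19$)
$j - Q = 21120 - \frac{79 \sqrt{42}}{42}$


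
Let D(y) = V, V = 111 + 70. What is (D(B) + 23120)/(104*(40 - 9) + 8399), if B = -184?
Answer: 23301/11623 ≈ 2.0047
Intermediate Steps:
V = 181
D(y) = 181
(D(B) + 23120)/(104*(40 - 9) + 8399) = (181 + 23120)/(104*(40 - 9) + 8399) = 23301/(104*31 + 8399) = 23301/(3224 + 8399) = 23301/11623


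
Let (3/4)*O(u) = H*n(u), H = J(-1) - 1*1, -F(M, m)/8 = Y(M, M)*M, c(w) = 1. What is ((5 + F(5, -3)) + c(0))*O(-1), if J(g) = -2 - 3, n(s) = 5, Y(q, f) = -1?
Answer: -1840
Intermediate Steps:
J(g) = -5
F(M, m) = 8*M (F(M, m) = -(-8)*M = 8*M)
H = -6 (H = -5 - 1*1 = -5 - 1 = -6)
O(u) = -40 (O(u) = 4*(-6*5)/3 = (4/3)*(-30) = -40)
((5 + F(5, -3)) + c(0))*O(-1) = ((5 + 8*5) + 1)*(-40) = ((5 + 40) + 1)*(-40) = (45 + 1)*(-40) = 46*(-40) = -1840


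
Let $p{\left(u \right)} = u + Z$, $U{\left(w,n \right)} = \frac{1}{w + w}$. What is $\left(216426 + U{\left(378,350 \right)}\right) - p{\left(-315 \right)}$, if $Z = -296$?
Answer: $\frac{164079973}{756} \approx 2.1704 \cdot 10^{5}$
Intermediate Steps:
$U{\left(w,n \right)} = \frac{1}{2 w}$
$p{\left(u \right)} = -296 + u$ ($p{\left(u \right)} = u - 296 = -296 + u$)
$\left(216426 + U{\left(378,350 \right)}\right) - p{\left(-315 \right)} = \left(216426 + \frac{1}{2 \cdot 378}\right) - \left(-296 - 315\right) = \left(216426 + \frac{1}{2} \cdot \frac{1}{378}\right) - -611 = \left(216426 + \frac{1}{756}\right) + 611 = \frac{163618057}{756} + 611 = \frac{164079973}{756}$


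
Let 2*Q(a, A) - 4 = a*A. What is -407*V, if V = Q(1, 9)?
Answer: -5291/2 ≈ -2645.5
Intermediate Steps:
Q(a, A) = 2 + A*a/2 (Q(a, A) = 2 + (a*A)/2 = 2 + (A*a)/2 = 2 + A*a/2)
V = 13/2 (V = 2 + (½)*9*1 = 2 + 9/2 = 13/2 ≈ 6.5000)
-407*V = -407*13/2 = -5291/2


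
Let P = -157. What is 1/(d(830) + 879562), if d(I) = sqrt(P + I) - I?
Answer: 878732/772169927151 - sqrt(673)/772169927151 ≈ 1.1380e-6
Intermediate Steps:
d(I) = sqrt(-157 + I) - I
1/(d(830) + 879562) = 1/((sqrt(-157 + 830) - 1*830) + 879562) = 1/((sqrt(673) - 830) + 879562) = 1/((-830 + sqrt(673)) + 879562) = 1/(878732 + sqrt(673))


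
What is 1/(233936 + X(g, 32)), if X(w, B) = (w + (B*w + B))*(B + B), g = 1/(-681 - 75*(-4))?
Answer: 127/29969264 ≈ 4.2377e-6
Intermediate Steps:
g = -1/381 (g = 1/(-681 + 300) = 1/(-381) = -1/381 ≈ -0.0026247)
X(w, B) = 2*B*(B + w + B*w) (X(w, B) = (w + (B + B*w))*(2*B) = (B + w + B*w)*(2*B) = 2*B*(B + w + B*w))
1/(233936 + X(g, 32)) = 1/(233936 + 2*32*(32 - 1/381 + 32*(-1/381))) = 1/(233936 + 2*32*(32 - 1/381 - 32/381)) = 1/(233936 + 2*32*(4053/127)) = 1/(233936 + 259392/127) = 1/(29969264/127) = 127/29969264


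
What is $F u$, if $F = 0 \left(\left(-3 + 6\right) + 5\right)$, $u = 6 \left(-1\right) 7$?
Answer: $0$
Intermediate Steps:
$u = -42$ ($u = \left(-6\right) 7 = -42$)
$F = 0$ ($F = 0 \left(3 + 5\right) = 0 \cdot 8 = 0$)
$F u = 0 \left(-42\right) = 0$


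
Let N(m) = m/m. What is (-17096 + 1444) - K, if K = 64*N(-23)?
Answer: -15716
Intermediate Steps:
N(m) = 1
K = 64 (K = 64*1 = 64)
(-17096 + 1444) - K = (-17096 + 1444) - 1*64 = -15652 - 64 = -15716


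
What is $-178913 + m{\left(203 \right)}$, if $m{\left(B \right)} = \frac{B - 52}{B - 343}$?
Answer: $- \frac{25047971}{140} \approx -1.7891 \cdot 10^{5}$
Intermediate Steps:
$m{\left(B \right)} = \frac{-52 + B}{-343 + B}$
$-178913 + m{\left(203 \right)} = -178913 + \frac{-52 + 203}{-343 + 203} = -178913 + \frac{1}{-140} \cdot 151 = -178913 - \frac{151}{140} = - \frac{25047971}{140}$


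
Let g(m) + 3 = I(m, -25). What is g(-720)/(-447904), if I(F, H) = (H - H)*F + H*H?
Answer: -311/223952 ≈ -0.0013887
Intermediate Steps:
I(F, H) = H² (I(F, H) = 0*F + H² = 0 + H² = H²)
g(m) = 622 (g(m) = -3 + (-25)² = -3 + 625 = 622)
g(-720)/(-447904) = 622/(-447904) = 622*(-1/447904) = -311/223952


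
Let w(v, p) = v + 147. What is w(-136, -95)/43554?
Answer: 11/43554 ≈ 0.00025256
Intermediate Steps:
w(v, p) = 147 + v
w(-136, -95)/43554 = (147 - 136)/43554 = 11*(1/43554) = 11/43554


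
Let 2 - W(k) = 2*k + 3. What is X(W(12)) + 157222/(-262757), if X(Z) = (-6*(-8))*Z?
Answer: -315465622/262757 ≈ -1200.6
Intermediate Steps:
W(k) = -1 - 2*k (W(k) = 2 - (2*k + 3) = 2 - (3 + 2*k) = 2 + (-3 - 2*k) = -1 - 2*k)
X(Z) = 48*Z
X(W(12)) + 157222/(-262757) = 48*(-1 - 2*12) + 157222/(-262757) = 48*(-1 - 24) + 157222*(-1/262757) = 48*(-25) - 157222/262757 = -1200 - 157222/262757 = -315465622/262757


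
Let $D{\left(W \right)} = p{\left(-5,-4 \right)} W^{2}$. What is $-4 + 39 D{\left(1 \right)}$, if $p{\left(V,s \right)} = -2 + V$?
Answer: $-277$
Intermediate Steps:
$D{\left(W \right)} = - 7 W^{2}$ ($D{\left(W \right)} = \left(-2 - 5\right) W^{2} = - 7 W^{2}$)
$-4 + 39 D{\left(1 \right)} = -4 + 39 \left(- 7 \cdot 1^{2}\right) = -4 + 39 \left(\left(-7\right) 1\right) = -4 + 39 \left(-7\right) = -4 - 273 = -277$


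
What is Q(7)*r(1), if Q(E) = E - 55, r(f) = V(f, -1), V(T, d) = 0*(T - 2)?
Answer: 0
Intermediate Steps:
V(T, d) = 0 (V(T, d) = 0*(-2 + T) = 0)
r(f) = 0
Q(E) = -55 + E
Q(7)*r(1) = (-55 + 7)*0 = -48*0 = 0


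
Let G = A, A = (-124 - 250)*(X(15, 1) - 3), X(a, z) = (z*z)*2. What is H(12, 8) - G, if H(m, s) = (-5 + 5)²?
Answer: -374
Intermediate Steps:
X(a, z) = 2*z² (X(a, z) = z²*2 = 2*z²)
A = 374 (A = (-124 - 250)*(2*1² - 3) = -374*(2*1 - 3) = -374*(2 - 3) = -374*(-1) = 374)
H(m, s) = 0 (H(m, s) = 0² = 0)
G = 374
H(12, 8) - G = 0 - 1*374 = 0 - 374 = -374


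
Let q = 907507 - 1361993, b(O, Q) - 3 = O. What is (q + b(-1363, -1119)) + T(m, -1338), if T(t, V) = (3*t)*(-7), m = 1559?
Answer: -488585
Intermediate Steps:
b(O, Q) = 3 + O
T(t, V) = -21*t
q = -454486
(q + b(-1363, -1119)) + T(m, -1338) = (-454486 + (3 - 1363)) - 21*1559 = (-454486 - 1360) - 32739 = -455846 - 32739 = -488585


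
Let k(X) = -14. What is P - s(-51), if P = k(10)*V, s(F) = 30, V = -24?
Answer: 306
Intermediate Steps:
P = 336 (P = -14*(-24) = 336)
P - s(-51) = 336 - 1*30 = 336 - 30 = 306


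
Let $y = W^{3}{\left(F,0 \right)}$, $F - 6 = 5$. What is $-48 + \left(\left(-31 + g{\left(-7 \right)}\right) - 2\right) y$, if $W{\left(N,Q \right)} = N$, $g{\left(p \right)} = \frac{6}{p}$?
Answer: $- \frac{315783}{7} \approx -45112.0$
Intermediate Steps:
$F = 11$ ($F = 6 + 5 = 11$)
$y = 1331$ ($y = 11^{3} = 1331$)
$-48 + \left(\left(-31 + g{\left(-7 \right)}\right) - 2\right) y = -48 + \left(\left(-31 + \frac{6}{-7}\right) - 2\right) 1331 = -48 + \left(\left(-31 + 6 \left(- \frac{1}{7}\right)\right) - 2\right) 1331 = -48 + \left(\left(-31 - \frac{6}{7}\right) - 2\right) 1331 = -48 + \left(- \frac{223}{7} - 2\right) 1331 = -48 - \frac{315447}{7} = - \frac{315783}{7}$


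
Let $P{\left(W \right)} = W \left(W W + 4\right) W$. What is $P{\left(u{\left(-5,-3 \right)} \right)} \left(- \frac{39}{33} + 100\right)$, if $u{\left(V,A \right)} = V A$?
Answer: $\frac{56007675}{11} \approx 5.0916 \cdot 10^{6}$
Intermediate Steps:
$u{\left(V,A \right)} = A V$
$P{\left(W \right)} = W^{2} \left(4 + W^{2}\right)$ ($P{\left(W \right)} = W \left(W^{2} + 4\right) W = W \left(4 + W^{2}\right) W = W^{2} \left(4 + W^{2}\right)$)
$P{\left(u{\left(-5,-3 \right)} \right)} \left(- \frac{39}{33} + 100\right) = \left(\left(-3\right) \left(-5\right)\right)^{2} \left(4 + \left(\left(-3\right) \left(-5\right)\right)^{2}\right) \left(- \frac{39}{33} + 100\right) = 15^{2} \left(4 + 15^{2}\right) \left(\left(-39\right) \frac{1}{33} + 100\right) = 225 \left(4 + 225\right) \left(- \frac{13}{11} + 100\right) = 225 \cdot 229 \cdot \frac{1087}{11} = 51525 \cdot \frac{1087}{11} = \frac{56007675}{11}$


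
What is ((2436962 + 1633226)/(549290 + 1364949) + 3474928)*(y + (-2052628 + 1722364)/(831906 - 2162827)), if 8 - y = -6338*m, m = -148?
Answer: -8304330888997098918190560/2547700884119 ≈ -3.2595e+12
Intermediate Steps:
y = -938016 (y = 8 - (-6338)*(-148) = 8 - 1*938024 = 8 - 938024 = -938016)
((2436962 + 1633226)/(549290 + 1364949) + 3474928)*(y + (-2052628 + 1722364)/(831906 - 2162827)) = ((2436962 + 1633226)/(549290 + 1364949) + 3474928)*(-938016 + (-2052628 + 1722364)/(831906 - 2162827)) = (4070188/1914239 + 3474928)*(-938016 - 330264/(-1330921)) = (4070188*(1/1914239) + 3474928)*(-938016 - 330264*(-1/1330921)) = (4070188/1914239 + 3474928)*(-938016 + 330264/1330921) = (6651846769980/1914239)*(-1248424862472/1330921) = -8304330888997098918190560/2547700884119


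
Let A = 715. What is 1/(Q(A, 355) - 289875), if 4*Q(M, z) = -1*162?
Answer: -2/579831 ≈ -3.4493e-6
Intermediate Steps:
Q(M, z) = -81/2 (Q(M, z) = (-1*162)/4 = (¼)*(-162) = -81/2)
1/(Q(A, 355) - 289875) = 1/(-81/2 - 289875) = 1/(-579831/2) = -2/579831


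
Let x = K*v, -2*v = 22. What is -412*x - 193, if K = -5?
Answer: -22853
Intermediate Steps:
v = -11 (v = -½*22 = -11)
x = 55 (x = -5*(-11) = 55)
-412*x - 193 = -412*55 - 193 = -22660 - 193 = -22853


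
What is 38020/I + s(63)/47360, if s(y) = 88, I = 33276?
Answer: 56361109/49248480 ≈ 1.1444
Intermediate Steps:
38020/I + s(63)/47360 = 38020/33276 + 88/47360 = 38020*(1/33276) + 88*(1/47360) = 9505/8319 + 11/5920 = 56361109/49248480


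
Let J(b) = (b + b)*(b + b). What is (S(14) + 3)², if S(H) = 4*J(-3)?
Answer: 21609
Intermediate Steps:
J(b) = 4*b² (J(b) = (2*b)*(2*b) = 4*b²)
S(H) = 144 (S(H) = 4*(4*(-3)²) = 4*(4*9) = 4*36 = 144)
(S(14) + 3)² = (144 + 3)² = 147² = 21609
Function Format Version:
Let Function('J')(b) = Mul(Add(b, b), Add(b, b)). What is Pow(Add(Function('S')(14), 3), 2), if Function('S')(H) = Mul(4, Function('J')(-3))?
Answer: 21609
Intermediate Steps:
Function('J')(b) = Mul(4, Pow(b, 2)) (Function('J')(b) = Mul(Mul(2, b), Mul(2, b)) = Mul(4, Pow(b, 2)))
Function('S')(H) = 144 (Function('S')(H) = Mul(4, Mul(4, Pow(-3, 2))) = Mul(4, Mul(4, 9)) = Mul(4, 36) = 144)
Pow(Add(Function('S')(14), 3), 2) = Pow(Add(144, 3), 2) = Pow(147, 2) = 21609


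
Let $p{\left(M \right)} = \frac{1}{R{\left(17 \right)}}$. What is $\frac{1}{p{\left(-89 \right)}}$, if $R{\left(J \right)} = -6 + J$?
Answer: $11$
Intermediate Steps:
$p{\left(M \right)} = \frac{1}{11}$ ($p{\left(M \right)} = \frac{1}{-6 + 17} = \frac{1}{11}$)
$\frac{1}{p{\left(-89 \right)}} = \frac{1}{\frac{1}{11}} = 11$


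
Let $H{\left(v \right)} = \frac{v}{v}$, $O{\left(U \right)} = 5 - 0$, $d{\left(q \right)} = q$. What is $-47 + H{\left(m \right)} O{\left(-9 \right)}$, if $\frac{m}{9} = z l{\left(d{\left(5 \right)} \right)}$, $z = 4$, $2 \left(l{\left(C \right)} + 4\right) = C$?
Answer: $-42$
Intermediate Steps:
$l{\left(C \right)} = -4 + \frac{C}{2}$
$O{\left(U \right)} = 5$ ($O{\left(U \right)} = 5 + 0 = 5$)
$m = -54$ ($m = 9 \cdot 4 \left(-4 + \frac{1}{2} \cdot 5\right) = 9 \cdot 4 \left(-4 + \frac{5}{2}\right) = 9 \cdot 4 \left(- \frac{3}{2}\right) = 9 \left(-6\right) = -54$)
$H{\left(v \right)} = 1$
$-47 + H{\left(m \right)} O{\left(-9 \right)} = -47 + 1 \cdot 5 = -47 + 5 = -42$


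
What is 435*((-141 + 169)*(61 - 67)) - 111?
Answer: -73191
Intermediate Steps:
435*((-141 + 169)*(61 - 67)) - 111 = 435*(28*(-6)) - 111 = 435*(-168) - 111 = -73080 - 111 = -73191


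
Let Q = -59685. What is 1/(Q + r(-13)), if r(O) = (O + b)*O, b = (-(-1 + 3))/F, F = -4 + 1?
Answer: -3/178574 ≈ -1.6800e-5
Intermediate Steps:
F = -3
b = 2/3 (b = -(-1 + 3)/(-3) = -1*2*(-1/3) = -2*(-1/3) = 2/3 ≈ 0.66667)
r(O) = O*(2/3 + O) (r(O) = (O + 2/3)*O = (2/3 + O)*O = O*(2/3 + O))
1/(Q + r(-13)) = 1/(-59685 + (1/3)*(-13)*(2 + 3*(-13))) = 1/(-59685 + (1/3)*(-13)*(2 - 39)) = 1/(-59685 + (1/3)*(-13)*(-37)) = 1/(-59685 + 481/3) = 1/(-178574/3) = -3/178574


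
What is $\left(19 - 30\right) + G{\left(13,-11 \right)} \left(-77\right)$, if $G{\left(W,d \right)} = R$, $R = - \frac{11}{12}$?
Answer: $\frac{715}{12} \approx 59.583$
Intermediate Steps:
$R = - \frac{11}{12}$ ($R = \left(-11\right) \frac{1}{12} = - \frac{11}{12} \approx -0.91667$)
$G{\left(W,d \right)} = - \frac{11}{12}$
$\left(19 - 30\right) + G{\left(13,-11 \right)} \left(-77\right) = \left(19 - 30\right) - - \frac{847}{12} = -11 + \frac{847}{12} = \frac{715}{12}$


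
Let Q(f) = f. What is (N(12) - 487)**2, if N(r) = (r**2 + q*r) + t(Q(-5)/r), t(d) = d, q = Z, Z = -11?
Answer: 32547025/144 ≈ 2.2602e+5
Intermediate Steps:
q = -11
N(r) = r**2 - 11*r - 5/r (N(r) = (r**2 - 11*r) - 5/r = r**2 - 11*r - 5/r)
(N(12) - 487)**2 = ((-5 + 12**2*(-11 + 12))/12 - 487)**2 = ((-5 + 144*1)/12 - 487)**2 = ((-5 + 144)/12 - 487)**2 = ((1/12)*139 - 487)**2 = (139/12 - 487)**2 = (-5705/12)**2 = 32547025/144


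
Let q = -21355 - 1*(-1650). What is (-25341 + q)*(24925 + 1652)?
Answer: -1197187542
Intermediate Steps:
q = -19705 (q = -21355 + 1650 = -19705)
(-25341 + q)*(24925 + 1652) = (-25341 - 19705)*(24925 + 1652) = -45046*26577 = -1197187542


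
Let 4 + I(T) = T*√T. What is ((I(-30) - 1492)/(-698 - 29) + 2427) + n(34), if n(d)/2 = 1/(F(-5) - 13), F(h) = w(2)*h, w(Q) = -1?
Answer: 7062973/2908 + 30*I*√30/727 ≈ 2428.8 + 0.22602*I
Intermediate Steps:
F(h) = -h
I(T) = -4 + T^(3/2) (I(T) = -4 + T*√T = -4 + T^(3/2))
n(d) = -¼ (n(d) = 2/(-1*(-5) - 13) = 2/(5 - 13) = 2/(-8) = 2*(-⅛) = -¼)
((I(-30) - 1492)/(-698 - 29) + 2427) + n(34) = (((-4 + (-30)^(3/2)) - 1492)/(-698 - 29) + 2427) - ¼ = (((-4 - 30*I*√30) - 1492)/(-727) + 2427) - ¼ = ((-1496 - 30*I*√30)*(-1/727) + 2427) - ¼ = ((1496/727 + 30*I*√30/727) + 2427) - ¼ = (1765925/727 + 30*I*√30/727) - ¼ = 7062973/2908 + 30*I*√30/727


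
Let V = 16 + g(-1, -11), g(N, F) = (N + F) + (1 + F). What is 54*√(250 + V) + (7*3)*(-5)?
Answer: -105 + 108*√61 ≈ 738.51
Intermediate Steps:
g(N, F) = 1 + N + 2*F (g(N, F) = (F + N) + (1 + F) = 1 + N + 2*F)
V = -6 (V = 16 + (1 - 1 + 2*(-11)) = 16 + (1 - 1 - 22) = 16 - 22 = -6)
54*√(250 + V) + (7*3)*(-5) = 54*√(250 - 6) + (7*3)*(-5) = 54*√244 + 21*(-5) = 54*(2*√61) - 105 = 108*√61 - 105 = -105 + 108*√61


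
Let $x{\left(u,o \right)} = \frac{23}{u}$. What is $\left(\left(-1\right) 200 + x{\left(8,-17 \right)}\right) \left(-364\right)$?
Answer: $\frac{143507}{2} \approx 71754.0$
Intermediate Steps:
$\left(\left(-1\right) 200 + x{\left(8,-17 \right)}\right) \left(-364\right) = \left(\left(-1\right) 200 + \frac{23}{8}\right) \left(-364\right) = \left(-200 + 23 \cdot \frac{1}{8}\right) \left(-364\right) = \left(-200 + \frac{23}{8}\right) \left(-364\right) = \left(- \frac{1577}{8}\right) \left(-364\right) = \frac{143507}{2}$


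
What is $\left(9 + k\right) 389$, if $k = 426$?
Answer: $169215$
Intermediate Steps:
$\left(9 + k\right) 389 = \left(9 + 426\right) 389 = 435 \cdot 389 = 169215$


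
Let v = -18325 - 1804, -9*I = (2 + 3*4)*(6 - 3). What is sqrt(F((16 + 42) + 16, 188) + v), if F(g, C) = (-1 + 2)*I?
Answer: 17*I*sqrt(627)/3 ≈ 141.89*I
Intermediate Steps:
I = -14/3 (I = -(2 + 3*4)*(6 - 3)/9 = -(2 + 12)*3/9 = -14*3/9 = -1/9*42 = -14/3 ≈ -4.6667)
F(g, C) = -14/3 (F(g, C) = (-1 + 2)*(-14/3) = 1*(-14/3) = -14/3)
v = -20129
sqrt(F((16 + 42) + 16, 188) + v) = sqrt(-14/3 - 20129) = sqrt(-60401/3) = 17*I*sqrt(627)/3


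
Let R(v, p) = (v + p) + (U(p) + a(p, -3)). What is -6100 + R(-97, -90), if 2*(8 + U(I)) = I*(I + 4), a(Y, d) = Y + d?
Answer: -2518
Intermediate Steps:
U(I) = -8 + I*(4 + I)/2 (U(I) = -8 + (I*(I + 4))/2 = -8 + (I*(4 + I))/2 = -8 + I*(4 + I)/2)
R(v, p) = -11 + v + p²/2 + 4*p (R(v, p) = (v + p) + ((-8 + p²/2 + 2*p) + (p - 3)) = (p + v) + ((-8 + p²/2 + 2*p) + (-3 + p)) = (p + v) + (-11 + p²/2 + 3*p) = -11 + v + p²/2 + 4*p)
-6100 + R(-97, -90) = -6100 + (-11 - 97 + (½)*(-90)² + 4*(-90)) = -6100 + (-11 - 97 + (½)*8100 - 360) = -6100 + (-11 - 97 + 4050 - 360) = -6100 + 3582 = -2518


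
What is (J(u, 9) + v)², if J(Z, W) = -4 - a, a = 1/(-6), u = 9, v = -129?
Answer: 635209/36 ≈ 17645.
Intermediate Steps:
a = -⅙ ≈ -0.16667
J(Z, W) = -23/6 (J(Z, W) = -4 - 1*(-⅙) = -4 + ⅙ = -23/6)
(J(u, 9) + v)² = (-23/6 - 129)² = (-797/6)² = 635209/36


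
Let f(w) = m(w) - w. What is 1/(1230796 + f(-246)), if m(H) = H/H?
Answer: 1/1231043 ≈ 8.1232e-7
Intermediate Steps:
m(H) = 1
f(w) = 1 - w
1/(1230796 + f(-246)) = 1/(1230796 + (1 - 1*(-246))) = 1/(1230796 + (1 + 246)) = 1/(1230796 + 247) = 1/1231043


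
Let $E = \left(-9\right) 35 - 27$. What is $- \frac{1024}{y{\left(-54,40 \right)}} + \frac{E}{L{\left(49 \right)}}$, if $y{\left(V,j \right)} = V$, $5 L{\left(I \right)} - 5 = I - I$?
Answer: $- \frac{8722}{27} \approx -323.04$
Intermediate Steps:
$L{\left(I \right)} = 1$ ($L{\left(I \right)} = 1 + \frac{I - I}{5} = 1 + \frac{1}{5} \cdot 0 = 1 + 0 = 1$)
$E = -342$ ($E = -315 - 27 = -342$)
$- \frac{1024}{y{\left(-54,40 \right)}} + \frac{E}{L{\left(49 \right)}} = - \frac{1024}{-54} - \frac{342}{1} = \left(-1024\right) \left(- \frac{1}{54}\right) - 342 = \frac{512}{27} - 342 = - \frac{8722}{27}$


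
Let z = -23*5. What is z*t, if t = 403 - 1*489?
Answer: 9890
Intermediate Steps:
z = -115
t = -86 (t = 403 - 489 = -86)
z*t = -115*(-86) = 9890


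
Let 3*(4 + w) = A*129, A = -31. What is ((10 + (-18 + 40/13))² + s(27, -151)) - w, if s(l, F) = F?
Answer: 204530/169 ≈ 1210.2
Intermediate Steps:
w = -1337 (w = -4 + (-31*129)/3 = -4 + (⅓)*(-3999) = -4 - 1333 = -1337)
((10 + (-18 + 40/13))² + s(27, -151)) - w = ((10 + (-18 + 40/13))² - 151) - 1*(-1337) = ((10 + (-18 + 40*(1/13)))² - 151) + 1337 = ((10 + (-18 + 40/13))² - 151) + 1337 = ((10 - 194/13)² - 151) + 1337 = ((-64/13)² - 151) + 1337 = (4096/169 - 151) + 1337 = -21423/169 + 1337 = 204530/169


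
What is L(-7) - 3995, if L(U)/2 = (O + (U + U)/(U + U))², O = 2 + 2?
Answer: -3945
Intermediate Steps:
O = 4
L(U) = 50 (L(U) = 2*(4 + (U + U)/(U + U))² = 2*(4 + (2*U)/((2*U)))² = 2*(4 + (2*U)*(1/(2*U)))² = 2*(4 + 1)² = 2*5² = 2*25 = 50)
L(-7) - 3995 = 50 - 3995 = -3945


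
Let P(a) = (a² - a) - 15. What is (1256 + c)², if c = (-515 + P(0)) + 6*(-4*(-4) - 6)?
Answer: 617796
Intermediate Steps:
P(a) = -15 + a² - a
c = -470 (c = (-515 + (-15 + 0² - 1*0)) + 6*(-4*(-4) - 6) = (-515 + (-15 + 0 + 0)) + 6*(16 - 6) = (-515 - 15) + 6*10 = -530 + 60 = -470)
(1256 + c)² = (1256 - 470)² = 786² = 617796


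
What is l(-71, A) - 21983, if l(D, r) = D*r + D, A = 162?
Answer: -33556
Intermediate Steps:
l(D, r) = D + D*r
l(-71, A) - 21983 = -71*(1 + 162) - 21983 = -71*163 - 21983 = -11573 - 21983 = -33556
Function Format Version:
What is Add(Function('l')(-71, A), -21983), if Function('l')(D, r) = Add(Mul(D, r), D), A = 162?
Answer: -33556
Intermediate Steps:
Function('l')(D, r) = Add(D, Mul(D, r))
Add(Function('l')(-71, A), -21983) = Add(Mul(-71, Add(1, 162)), -21983) = Add(Mul(-71, 163), -21983) = Add(-11573, -21983) = -33556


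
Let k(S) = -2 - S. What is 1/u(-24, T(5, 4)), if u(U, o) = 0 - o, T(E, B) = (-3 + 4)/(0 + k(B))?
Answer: 6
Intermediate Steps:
T(E, B) = 1/(-2 - B) (T(E, B) = (-3 + 4)/(0 + (-2 - B)) = 1/(-2 - B))
u(U, o) = -o
1/u(-24, T(5, 4)) = 1/(-(-1)/(2 + 4)) = 1/(-(-1)/6) = 1/(-1*(-⅙)) = 1/(⅙) = 6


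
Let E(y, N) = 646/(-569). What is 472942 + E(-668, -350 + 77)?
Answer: 269103352/569 ≈ 4.7294e+5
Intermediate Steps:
E(y, N) = -646/569 (E(y, N) = 646*(-1/569) = -646/569)
472942 + E(-668, -350 + 77) = 472942 - 646/569 = 269103352/569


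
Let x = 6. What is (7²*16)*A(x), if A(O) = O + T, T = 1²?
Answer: 5488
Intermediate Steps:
T = 1
A(O) = 1 + O (A(O) = O + 1 = 1 + O)
(7²*16)*A(x) = (7²*16)*(1 + 6) = (49*16)*7 = 784*7 = 5488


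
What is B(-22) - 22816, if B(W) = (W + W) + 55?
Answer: -22805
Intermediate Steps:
B(W) = 55 + 2*W (B(W) = 2*W + 55 = 55 + 2*W)
B(-22) - 22816 = (55 + 2*(-22)) - 22816 = (55 - 44) - 22816 = 11 - 22816 = -22805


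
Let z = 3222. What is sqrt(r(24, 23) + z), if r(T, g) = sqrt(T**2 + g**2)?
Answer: sqrt(3222 + sqrt(1105)) ≈ 57.055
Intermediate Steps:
sqrt(r(24, 23) + z) = sqrt(sqrt(24**2 + 23**2) + 3222) = sqrt(sqrt(576 + 529) + 3222) = sqrt(sqrt(1105) + 3222) = sqrt(3222 + sqrt(1105))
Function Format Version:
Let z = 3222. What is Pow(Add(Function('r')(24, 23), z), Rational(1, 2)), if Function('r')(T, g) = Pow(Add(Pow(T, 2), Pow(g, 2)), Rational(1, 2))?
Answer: Pow(Add(3222, Pow(1105, Rational(1, 2))), Rational(1, 2)) ≈ 57.055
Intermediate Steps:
Pow(Add(Function('r')(24, 23), z), Rational(1, 2)) = Pow(Add(Pow(Add(Pow(24, 2), Pow(23, 2)), Rational(1, 2)), 3222), Rational(1, 2)) = Pow(Add(Pow(Add(576, 529), Rational(1, 2)), 3222), Rational(1, 2)) = Pow(Add(Pow(1105, Rational(1, 2)), 3222), Rational(1, 2)) = Pow(Add(3222, Pow(1105, Rational(1, 2))), Rational(1, 2))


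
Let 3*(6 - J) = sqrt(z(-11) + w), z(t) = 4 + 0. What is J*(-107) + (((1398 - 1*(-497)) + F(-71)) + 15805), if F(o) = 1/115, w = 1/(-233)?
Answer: 1961671/115 + 749*sqrt(4427)/699 ≈ 17129.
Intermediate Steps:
z(t) = 4
w = -1/233 ≈ -0.0042918
F(o) = 1/115
J = 6 - 7*sqrt(4427)/699 (J = 6 - sqrt(4 - 1/233)/3 = 6 - 7*sqrt(4427)/699 ≈ 5.3337)
J*(-107) + (((1398 - 1*(-497)) + F(-71)) + 15805) = (6 - 7*sqrt(4427)/699)*(-107) + (((1398 - 1*(-497)) + 1/115) + 15805) = (-642 + 749*sqrt(4427)/699) + (((1398 + 497) + 1/115) + 15805) = (-642 + 749*sqrt(4427)/699) + ((1895 + 1/115) + 15805) = (-642 + 749*sqrt(4427)/699) + (217926/115 + 15805) = (-642 + 749*sqrt(4427)/699) + 2035501/115 = 1961671/115 + 749*sqrt(4427)/699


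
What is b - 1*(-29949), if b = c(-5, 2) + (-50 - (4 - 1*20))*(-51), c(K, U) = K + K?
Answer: 31673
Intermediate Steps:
c(K, U) = 2*K
b = 1724 (b = 2*(-5) + (-50 - (4 - 1*20))*(-51) = -10 + (-50 - (4 - 20))*(-51) = -10 + (-50 - 1*(-16))*(-51) = -10 + (-50 + 16)*(-51) = -10 - 34*(-51) = -10 + 1734 = 1724)
b - 1*(-29949) = 1724 - 1*(-29949) = 1724 + 29949 = 31673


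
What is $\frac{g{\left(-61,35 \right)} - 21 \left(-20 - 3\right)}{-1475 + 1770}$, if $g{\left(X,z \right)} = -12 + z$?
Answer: $\frac{506}{295} \approx 1.7153$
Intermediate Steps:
$\frac{g{\left(-61,35 \right)} - 21 \left(-20 - 3\right)}{-1475 + 1770} = \frac{\left(-12 + 35\right) - 21 \left(-20 - 3\right)}{-1475 + 1770} = \frac{23 - -483}{295} = \left(23 + 483\right) \frac{1}{295} = 506 \cdot \frac{1}{295} = \frac{506}{295}$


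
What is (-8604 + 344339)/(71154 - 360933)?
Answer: -335735/289779 ≈ -1.1586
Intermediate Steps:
(-8604 + 344339)/(71154 - 360933) = 335735/(-289779) = 335735*(-1/289779) = -335735/289779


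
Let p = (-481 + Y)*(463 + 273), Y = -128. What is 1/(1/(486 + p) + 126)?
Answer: 447738/56414987 ≈ 0.0079365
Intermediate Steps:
p = -448224 (p = (-481 - 128)*(463 + 273) = -609*736 = -448224)
1/(1/(486 + p) + 126) = 1/(1/(486 - 448224) + 126) = 1/(1/(-447738) + 126) = 1/(-1/447738 + 126) = 1/(56414987/447738) = 447738/56414987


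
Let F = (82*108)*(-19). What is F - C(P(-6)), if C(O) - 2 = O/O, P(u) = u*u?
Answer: -168267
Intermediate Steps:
P(u) = u**2
C(O) = 3 (C(O) = 2 + O/O = 2 + 1 = 3)
F = -168264 (F = 8856*(-19) = -168264)
F - C(P(-6)) = -168264 - 1*3 = -168264 - 3 = -168267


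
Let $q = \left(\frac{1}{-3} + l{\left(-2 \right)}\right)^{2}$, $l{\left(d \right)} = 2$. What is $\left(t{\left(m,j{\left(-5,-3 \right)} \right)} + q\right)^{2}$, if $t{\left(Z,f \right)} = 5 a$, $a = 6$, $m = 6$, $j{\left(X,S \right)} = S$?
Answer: $\frac{87025}{81} \approx 1074.4$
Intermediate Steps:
$t{\left(Z,f \right)} = 30$ ($t{\left(Z,f \right)} = 5 \cdot 6 = 30$)
$q = \frac{25}{9}$ ($q = \left(\frac{1}{-3} + 2\right)^{2} = \left(- \frac{1}{3} + 2\right)^{2} = \left(\frac{5}{3}\right)^{2} = \frac{25}{9} \approx 2.7778$)
$\left(t{\left(m,j{\left(-5,-3 \right)} \right)} + q\right)^{2} = \left(30 + \frac{25}{9}\right)^{2} = \left(\frac{295}{9}\right)^{2} = \frac{87025}{81}$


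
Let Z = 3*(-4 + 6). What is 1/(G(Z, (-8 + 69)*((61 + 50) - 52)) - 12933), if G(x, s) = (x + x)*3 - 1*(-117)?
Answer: -1/12780 ≈ -7.8247e-5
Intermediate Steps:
Z = 6 (Z = 3*2 = 6)
G(x, s) = 117 + 6*x (G(x, s) = (2*x)*3 + 117 = 6*x + 117 = 117 + 6*x)
1/(G(Z, (-8 + 69)*((61 + 50) - 52)) - 12933) = 1/((117 + 6*6) - 12933) = 1/((117 + 36) - 12933) = 1/(153 - 12933) = 1/(-12780) = -1/12780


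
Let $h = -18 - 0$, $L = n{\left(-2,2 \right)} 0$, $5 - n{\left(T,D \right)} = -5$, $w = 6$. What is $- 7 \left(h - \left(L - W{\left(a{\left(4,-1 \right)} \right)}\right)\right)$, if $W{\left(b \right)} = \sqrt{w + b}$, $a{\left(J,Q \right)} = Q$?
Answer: $126 - 7 \sqrt{5} \approx 110.35$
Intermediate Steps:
$n{\left(T,D \right)} = 10$ ($n{\left(T,D \right)} = 5 - -5 = 5 + 5 = 10$)
$W{\left(b \right)} = \sqrt{6 + b}$
$L = 0$ ($L = 10 \cdot 0 = 0$)
$h = -18$ ($h = -18 + 0 = -18$)
$- 7 \left(h - \left(L - W{\left(a{\left(4,-1 \right)} \right)}\right)\right) = - 7 \left(-18 + \left(\sqrt{6 - 1} - 0\right)\right) = - 7 \left(-18 + \left(\sqrt{5} + 0\right)\right) = - 7 \left(-18 + \sqrt{5}\right) = 126 - 7 \sqrt{5}$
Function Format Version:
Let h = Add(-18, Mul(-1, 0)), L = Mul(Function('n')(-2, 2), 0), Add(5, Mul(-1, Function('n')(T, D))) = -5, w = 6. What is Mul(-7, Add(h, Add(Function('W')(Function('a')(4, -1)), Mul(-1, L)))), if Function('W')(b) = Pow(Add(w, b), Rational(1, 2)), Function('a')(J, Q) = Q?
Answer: Add(126, Mul(-7, Pow(5, Rational(1, 2)))) ≈ 110.35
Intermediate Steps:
Function('n')(T, D) = 10 (Function('n')(T, D) = Add(5, Mul(-1, -5)) = Add(5, 5) = 10)
Function('W')(b) = Pow(Add(6, b), Rational(1, 2))
L = 0 (L = Mul(10, 0) = 0)
h = -18 (h = Add(-18, 0) = -18)
Mul(-7, Add(h, Add(Function('W')(Function('a')(4, -1)), Mul(-1, L)))) = Mul(-7, Add(-18, Add(Pow(Add(6, -1), Rational(1, 2)), Mul(-1, 0)))) = Mul(-7, Add(-18, Add(Pow(5, Rational(1, 2)), 0))) = Mul(-7, Add(-18, Pow(5, Rational(1, 2)))) = Add(126, Mul(-7, Pow(5, Rational(1, 2))))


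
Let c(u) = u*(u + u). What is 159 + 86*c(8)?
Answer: 11167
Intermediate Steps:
c(u) = 2*u**2 (c(u) = u*(2*u) = 2*u**2)
159 + 86*c(8) = 159 + 86*(2*8**2) = 159 + 86*(2*64) = 159 + 86*128 = 159 + 11008 = 11167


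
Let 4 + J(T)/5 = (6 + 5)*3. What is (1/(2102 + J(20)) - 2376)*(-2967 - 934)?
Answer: 20826935771/2247 ≈ 9.2688e+6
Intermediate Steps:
J(T) = 145 (J(T) = -20 + 5*((6 + 5)*3) = -20 + 5*(11*3) = -20 + 5*33 = -20 + 165 = 145)
(1/(2102 + J(20)) - 2376)*(-2967 - 934) = (1/(2102 + 145) - 2376)*(-2967 - 934) = (1/2247 - 2376)*(-3901) = -5338871/2247*(-3901) = 20826935771/2247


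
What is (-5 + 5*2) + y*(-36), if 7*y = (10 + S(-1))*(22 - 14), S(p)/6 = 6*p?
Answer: 7523/7 ≈ 1074.7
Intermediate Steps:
S(p) = 36*p (S(p) = 6*(6*p) = 36*p)
y = -208/7 (y = ((10 + 36*(-1))*(22 - 14))/7 = ((10 - 36)*8)/7 = (-26*8)/7 = (1/7)*(-208) = -208/7 ≈ -29.714)
(-5 + 5*2) + y*(-36) = (-5 + 5*2) - 208/7*(-36) = (-5 + 10) + 7488/7 = 5 + 7488/7 = 7523/7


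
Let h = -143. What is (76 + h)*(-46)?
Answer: 3082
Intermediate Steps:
(76 + h)*(-46) = (76 - 143)*(-46) = -67*(-46) = 3082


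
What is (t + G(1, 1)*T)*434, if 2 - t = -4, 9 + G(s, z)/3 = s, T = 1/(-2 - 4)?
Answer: 4340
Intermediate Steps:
T = -⅙ (T = 1/(-6) = -⅙ ≈ -0.16667)
G(s, z) = -27 + 3*s
t = 6 (t = 2 - 1*(-4) = 2 + 4 = 6)
(t + G(1, 1)*T)*434 = (6 + (-27 + 3*1)*(-⅙))*434 = (6 + (-27 + 3)*(-⅙))*434 = (6 - 24*(-⅙))*434 = (6 + 4)*434 = 10*434 = 4340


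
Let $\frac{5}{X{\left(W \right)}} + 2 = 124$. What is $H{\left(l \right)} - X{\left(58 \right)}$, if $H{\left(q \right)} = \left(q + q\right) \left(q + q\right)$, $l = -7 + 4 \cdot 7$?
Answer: $\frac{215203}{122} \approx 1764.0$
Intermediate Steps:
$l = 21$ ($l = -7 + 28 = 21$)
$X{\left(W \right)} = \frac{5}{122}$ ($X{\left(W \right)} = \frac{5}{-2 + 124} = \frac{5}{122}$)
$H{\left(q \right)} = 4 q^{2}$ ($H{\left(q \right)} = 2 q 2 q = 4 q^{2}$)
$H{\left(l \right)} - X{\left(58 \right)} = 4 \cdot 21^{2} - \frac{5}{122} = 4 \cdot 441 - \frac{5}{122} = 1764 - \frac{5}{122} = \frac{215203}{122}$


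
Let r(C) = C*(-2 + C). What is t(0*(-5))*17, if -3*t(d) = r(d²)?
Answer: 0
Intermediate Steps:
t(d) = -d²*(-2 + d²)/3
t(0*(-5))*17 = ((0*(-5))²*(2 - (0*(-5))²)/3)*17 = ((⅓)*0²*(2 - 1*0²))*17 = ((⅓)*0*(2 - 1*0))*17 = ((⅓)*0*(2 + 0))*17 = ((⅓)*0*2)*17 = 0*17 = 0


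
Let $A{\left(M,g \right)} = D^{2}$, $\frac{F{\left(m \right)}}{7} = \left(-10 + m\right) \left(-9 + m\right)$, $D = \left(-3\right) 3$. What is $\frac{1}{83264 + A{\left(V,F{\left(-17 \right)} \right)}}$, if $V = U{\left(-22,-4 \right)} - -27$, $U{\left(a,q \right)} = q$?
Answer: $\frac{1}{83345} \approx 1.1998 \cdot 10^{-5}$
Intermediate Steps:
$D = -9$
$V = 23$ ($V = -4 - -27 = -4 + 27 = 23$)
$F{\left(m \right)} = 7 \left(-10 + m\right) \left(-9 + m\right)$
$A{\left(M,g \right)} = 81$ ($A{\left(M,g \right)} = \left(-9\right)^{2} = 81$)
$\frac{1}{83264 + A{\left(V,F{\left(-17 \right)} \right)}} = \frac{1}{83264 + 81} = \frac{1}{83345}$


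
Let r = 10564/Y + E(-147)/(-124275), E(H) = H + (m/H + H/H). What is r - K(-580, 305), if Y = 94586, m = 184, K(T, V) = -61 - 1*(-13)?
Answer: 41568011454328/863968623525 ≈ 48.113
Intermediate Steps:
K(T, V) = -48 (K(T, V) = -61 + 13 = -48)
E(H) = 1 + H + 184/H (E(H) = H + (184/H + H/H) = H + (184/H + 1) = H + (1 + 184/H) = 1 + H + 184/H)
r = 97517525128/863968623525 (r = 10564/94586 + (1 - 147 + 184/(-147))/(-124275) = 10564*(1/94586) + (1 - 147 + 184*(-1/147))*(-1/124275) = 5282/47293 + (1 - 147 - 184/147)*(-1/124275) = 5282/47293 - 21646/147*(-1/124275) = 5282/47293 + 21646/18268425 = 97517525128/863968623525 ≈ 0.11287)
r - K(-580, 305) = 97517525128/863968623525 - 1*(-48) = 97517525128/863968623525 + 48 = 41568011454328/863968623525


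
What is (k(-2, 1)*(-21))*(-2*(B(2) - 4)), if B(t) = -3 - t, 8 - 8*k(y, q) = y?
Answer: -945/2 ≈ -472.50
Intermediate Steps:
k(y, q) = 1 - y/8
(k(-2, 1)*(-21))*(-2*(B(2) - 4)) = ((1 - ⅛*(-2))*(-21))*(-2*((-3 - 1*2) - 4)) = ((1 + ¼)*(-21))*(-2*((-3 - 2) - 4)) = ((5/4)*(-21))*(-2*(-5 - 4)) = -(-105)*(-9)/2 = -105/4*18 = -945/2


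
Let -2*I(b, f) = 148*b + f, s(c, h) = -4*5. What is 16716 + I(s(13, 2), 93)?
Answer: 36299/2 ≈ 18150.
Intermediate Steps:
s(c, h) = -20
I(b, f) = -74*b - f/2 (I(b, f) = -(148*b + f)/2 = -(f + 148*b)/2 = -74*b - f/2)
16716 + I(s(13, 2), 93) = 16716 + (-74*(-20) - ½*93) = 16716 + (1480 - 93/2) = 16716 + 2867/2 = 36299/2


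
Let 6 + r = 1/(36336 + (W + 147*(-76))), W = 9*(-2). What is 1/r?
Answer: -25146/150875 ≈ -0.16667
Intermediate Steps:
W = -18
r = -150875/25146 (r = -6 + 1/(36336 + (-18 + 147*(-76))) = -6 + 1/(36336 + (-18 - 11172)) = -6 + 1/(36336 - 11190) = -6 + 1/25146 = -150875/25146 ≈ -6.0000)
1/r = 1/(-150875/25146) = -25146/150875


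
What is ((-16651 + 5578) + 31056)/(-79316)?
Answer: -19983/79316 ≈ -0.25194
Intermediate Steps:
((-16651 + 5578) + 31056)/(-79316) = (-11073 + 31056)*(-1/79316) = 19983*(-1/79316) = -19983/79316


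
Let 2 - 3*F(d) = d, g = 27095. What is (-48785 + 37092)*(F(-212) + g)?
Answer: -952967807/3 ≈ -3.1766e+8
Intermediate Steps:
F(d) = ⅔ - d/3
(-48785 + 37092)*(F(-212) + g) = (-48785 + 37092)*((⅔ - ⅓*(-212)) + 27095) = -11693*((⅔ + 212/3) + 27095) = -11693*(214/3 + 27095) = -11693*81499/3 = -952967807/3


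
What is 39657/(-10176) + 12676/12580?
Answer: -30824507/10667840 ≈ -2.8895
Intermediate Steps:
39657/(-10176) + 12676/12580 = 39657*(-1/10176) + 12676*(1/12580) = -13219/3392 + 3169/3145 = -30824507/10667840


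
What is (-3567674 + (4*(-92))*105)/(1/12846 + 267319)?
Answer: -46326709644/3433979875 ≈ -13.491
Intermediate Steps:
(-3567674 + (4*(-92))*105)/(1/12846 + 267319) = (-3567674 - 368*105)/(1/12846 + 267319) = (-3567674 - 38640)/(3433979875/12846) = -3606314*12846/3433979875 = -46326709644/3433979875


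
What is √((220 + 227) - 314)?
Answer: √133 ≈ 11.533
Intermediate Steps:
√((220 + 227) - 314) = √(447 - 314) = √133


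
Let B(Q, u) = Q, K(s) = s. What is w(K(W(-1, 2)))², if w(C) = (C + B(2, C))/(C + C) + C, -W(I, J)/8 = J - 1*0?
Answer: 62001/256 ≈ 242.19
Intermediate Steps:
W(I, J) = -8*J (W(I, J) = -8*(J - 1*0) = -8*(J + 0) = -8*J)
w(C) = C + (2 + C)/(2*C) (w(C) = (C + 2)/(C + C) + C = (2 + C)/((2*C)) + C = (2 + C)*(1/(2*C)) + C = (2 + C)/(2*C) + C = C + (2 + C)/(2*C))
w(K(W(-1, 2)))² = (½ - 8*2 + 1/(-8*2))² = (½ - 16 + 1/(-16))² = (½ - 16 - 1/16)² = (-249/16)² = 62001/256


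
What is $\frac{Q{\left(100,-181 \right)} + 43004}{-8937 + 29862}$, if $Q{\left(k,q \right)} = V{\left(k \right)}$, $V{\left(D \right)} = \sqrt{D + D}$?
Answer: $\frac{43004}{20925} + \frac{2 \sqrt{2}}{4185} \approx 2.0558$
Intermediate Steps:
$V{\left(D \right)} = \sqrt{2} \sqrt{D}$ ($V{\left(D \right)} = \sqrt{2 D} = \sqrt{2} \sqrt{D}$)
$Q{\left(k,q \right)} = \sqrt{2} \sqrt{k}$
$\frac{Q{\left(100,-181 \right)} + 43004}{-8937 + 29862} = \frac{\sqrt{2} \sqrt{100} + 43004}{-8937 + 29862} = \frac{\sqrt{2} \cdot 10 + 43004}{20925} = \left(10 \sqrt{2} + 43004\right) \frac{1}{20925} = \left(43004 + 10 \sqrt{2}\right) \frac{1}{20925} = \frac{43004}{20925} + \frac{2 \sqrt{2}}{4185}$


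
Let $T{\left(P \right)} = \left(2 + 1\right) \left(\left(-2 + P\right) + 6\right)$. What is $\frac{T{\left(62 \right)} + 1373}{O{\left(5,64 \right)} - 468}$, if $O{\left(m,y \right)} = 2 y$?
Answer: $- \frac{1571}{340} \approx -4.6206$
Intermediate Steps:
$T{\left(P \right)} = 12 + 3 P$ ($T{\left(P \right)} = 3 \left(4 + P\right) = 12 + 3 P$)
$\frac{T{\left(62 \right)} + 1373}{O{\left(5,64 \right)} - 468} = \frac{\left(12 + 3 \cdot 62\right) + 1373}{2 \cdot 64 - 468} = \frac{\left(12 + 186\right) + 1373}{128 - 468} = \frac{198 + 1373}{-340} = 1571 \left(- \frac{1}{340}\right) = - \frac{1571}{340}$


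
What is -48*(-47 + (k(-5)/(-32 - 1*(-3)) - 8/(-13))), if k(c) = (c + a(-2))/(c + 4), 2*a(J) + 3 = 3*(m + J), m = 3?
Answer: 842496/377 ≈ 2234.7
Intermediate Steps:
a(J) = 3 + 3*J/2 (a(J) = -3/2 + (3*(3 + J))/2 = -3/2 + (9 + 3*J)/2 = -3/2 + (9/2 + 3*J/2) = 3 + 3*J/2)
k(c) = c/(4 + c) (k(c) = (c + (3 + (3/2)*(-2)))/(c + 4) = (c + (3 - 3))/(4 + c) = (c + 0)/(4 + c) = c/(4 + c))
-48*(-47 + (k(-5)/(-32 - 1*(-3)) - 8/(-13))) = -48*(-47 + ((-5/(4 - 5))/(-32 - 1*(-3)) - 8/(-13))) = -48*(-47 + ((-5/(-1))/(-32 + 3) - 8*(-1/13))) = -48*(-47 + (-5*(-1)/(-29) + 8/13)) = -48*(-47 + (5*(-1/29) + 8/13)) = -48*(-47 + (-5/29 + 8/13)) = -48*(-47 + 167/377) = -48*(-17552/377) = 842496/377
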